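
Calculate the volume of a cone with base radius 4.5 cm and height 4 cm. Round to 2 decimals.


Shape: cone
Radius r = 4.5 cm, Height h = 4 cm
Formula: V = (1/3) * pi * r^2 * h
r^2 = 20.25
pi * r^2 * h = pi * 20.25 * 4 = 81 * pi
V = 81 * pi / 3
V = 84.82
84.82 cm^3


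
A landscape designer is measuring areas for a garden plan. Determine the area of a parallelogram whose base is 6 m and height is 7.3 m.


Shape: parallelogram
Base b = 6 m, Height h = 7.3 m
Formula: A = b * h
A = 6 * 7.3
A = 43.8
43.8 m^2


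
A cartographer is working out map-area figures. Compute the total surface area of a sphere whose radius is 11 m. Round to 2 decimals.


Shape: sphere
Radius r = 11 m
Formula: SA = 4 * pi * r^2
r^2 = 121
SA = 4 * pi * 121
SA = 484 * pi
SA = 1520.53
1520.53 m^2


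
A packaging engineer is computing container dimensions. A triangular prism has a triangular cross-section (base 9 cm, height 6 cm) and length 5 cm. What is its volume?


Shape: triangular prism
Triangle base = 9 cm, triangle height = 6 cm, prism length L = 5 cm
Formula: V = (1/2 * b * h_tri) * L
Cross-section area = 0.5 * 9 * 6 = 27
V = 27 * 5
V = 135
135 cm^3


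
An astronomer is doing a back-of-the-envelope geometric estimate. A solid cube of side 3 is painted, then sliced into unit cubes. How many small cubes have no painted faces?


Large cube: 3 x 3 x 3, cut into unit cubes.
n = 3, so n - 2 = 1
Unpainted cubes form the interior (n - 2)^3 block.
(n - 2)^3 = 1^3 = 1
1 unit cubes


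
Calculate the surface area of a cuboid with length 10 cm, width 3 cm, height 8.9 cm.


Shape: rectangular prism
l = 10 cm, w = 3 cm, h = 8.9 cm
Formula: SA = 2(lw + lh + wh)
lw = 30, lh = 89, wh = 26.7
lw + lh + wh = 145.7
SA = 2 * 145.7
SA = 291.4
291.4 cm^2


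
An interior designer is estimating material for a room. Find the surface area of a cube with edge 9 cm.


Shape: cube
Side s = 9 cm
A cube has 6 square faces.
Formula: SA = 6 * s^2
s^2 = 81
SA = 6 * 81
SA = 486
486 cm^2


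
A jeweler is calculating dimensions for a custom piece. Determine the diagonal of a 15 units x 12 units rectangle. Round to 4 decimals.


Shape: rectangle (diagonal via Pythagoras)
Sides: 15 units and 12 units
Formula: d = sqrt(l^2 + w^2)
l^2 = 225, w^2 = 144
l^2 + w^2 = 369
d = sqrt(369)
d = 19.2094
19.2094 units


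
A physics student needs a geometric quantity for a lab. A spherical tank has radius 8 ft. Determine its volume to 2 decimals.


Shape: sphere
Radius r = 8 ft
Formula: V = (4/3) * pi * r^3
r^3 = 512
(4/3) * 512 = 682.666667
V = 682.666667 * pi
V = 2144.66
2144.66 ft^3


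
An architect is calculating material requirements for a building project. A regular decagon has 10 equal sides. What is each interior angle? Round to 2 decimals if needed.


Shape: regular decagon (10 sides)
Formula: interior angle = (n - 2) * 180 / n
(n - 2) = 8
(n - 2) * 180 = 1440
angle = 1440 / 10
angle = 144
144 degrees


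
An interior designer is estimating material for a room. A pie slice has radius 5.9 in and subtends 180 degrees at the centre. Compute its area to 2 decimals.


Shape: circular sector
Radius r = 5.9 in, Angle = 180 degrees
Formula: A = (angle/360) * pi * r^2
r^2 = 34.81
Fraction of circle = 180/360
A = (180/360) * pi * 34.81
A = 17.405 * pi
A = 54.68
54.68 in^2


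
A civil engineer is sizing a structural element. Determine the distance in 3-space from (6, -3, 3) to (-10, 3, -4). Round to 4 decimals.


3D distance between two points
P1 = (6, -3, 3), P2 = (-10, 3, -4)
Formula: d = sqrt((x2-x1)^2 + (y2-y1)^2 + (z2-z1)^2)
dx = -10 - 6 = -16
dy = 3 - -3 = 6
dz = -4 - 3 = -7
dx^2 + dy^2 + dz^2 = 256 + 36 + 49 = 341
d = sqrt(341)
d = 18.4662
18.4662 units


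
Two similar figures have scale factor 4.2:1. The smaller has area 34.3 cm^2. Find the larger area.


Linear scale factor k = 4.2
Original area = 34.3 cm^2
Rule: under a linear scaling by k, areas scale by k^2.
k^2 = 4.2^2 = 17.64
New area = 34.3 * 17.64
New area = 605.052
605.052 cm^2


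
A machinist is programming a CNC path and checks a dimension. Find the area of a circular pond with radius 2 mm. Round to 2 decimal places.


Shape: circle
Radius r = 2 mm
Formula: A = pi * r^2
r^2 = 2^2 = 4
A = pi * 4
A = 12.57
12.57 mm^2


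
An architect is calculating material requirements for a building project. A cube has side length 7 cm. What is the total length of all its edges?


Shape: cube
Side s = 7 cm
A cube has 12 edges, all equal.
Formula: total edge length = 12 * s
Total = 12 * 7
Total = 84
84 cm


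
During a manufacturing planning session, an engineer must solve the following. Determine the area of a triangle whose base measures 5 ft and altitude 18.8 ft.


Shape: triangle
Base b = 5 ft, Height h = 18.8 ft
Formula: A = (1/2) * b * h
A = 0.5 * 5 * 18.8
A = 0.5 * 94
A = 47
47 ft^2


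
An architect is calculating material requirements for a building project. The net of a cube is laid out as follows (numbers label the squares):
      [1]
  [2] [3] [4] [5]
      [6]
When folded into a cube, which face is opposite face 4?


Net: cross layout. Take square 3 as the base (bottom).
Fold the four squares in the horizontal row up around 3: 2 -> left, 4 -> right, 5 wraps to the top.
Fold 1 and 6 up from 3: 1 -> back, 6 -> front.
Opposite pairs are therefore: (1, 6), (2, 4), (3, 5).
Face 4 is opposite face 2.
face 2


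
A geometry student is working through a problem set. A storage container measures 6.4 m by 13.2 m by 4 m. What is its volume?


Shape: rectangular prism
l = 6.4 m, w = 13.2 m, h = 4 m
Formula: V = l * w * h
V = 6.4 * 13.2 * 4
V = 84.48 * 4
V = 337.92
337.92 m^3


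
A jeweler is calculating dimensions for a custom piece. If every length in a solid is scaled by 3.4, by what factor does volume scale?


Linear scale factor k = 3.4
Rule: under a linear scaling by k, volumes scale by k^3.
k^3 = 3.4 * 3.4 * 3.4
k^3 = 11.56 * 3.4
k^3 = 39.304
Volume scales by a factor of 39.304.
39.304 (dimensionless)


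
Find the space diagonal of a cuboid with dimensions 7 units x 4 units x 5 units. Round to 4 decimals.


Shape: rectangular box (space diagonal)
l = 7 units, w = 4 units, h = 5 units
Visualize: the diagonal of the base, then a right triangle with that diagonal and the height.
Formula: d = sqrt(l^2 + w^2 + h^2)
l^2 + w^2 + h^2 = 49 + 16 + 25 = 90
d = sqrt(90)
d = 9.4868
9.4868 units


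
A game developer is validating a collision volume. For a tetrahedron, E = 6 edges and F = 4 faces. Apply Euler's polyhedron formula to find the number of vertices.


Polyhedron: tetrahedron
Euler's formula for convex polyhedra: V - E + F = 2
Given: E = 6 edges and F = 4 faces
Solve for V:
V = 2 + E - F = 2 + 6 - 4 = 4
4 vertices


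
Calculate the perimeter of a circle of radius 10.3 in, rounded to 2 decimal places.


Shape: circle
Radius r = 10.3 in
Formula: C = 2 * pi * r
C = 2 * pi * 10.3
C = 20.6 * pi
C = 64.72
64.72 in


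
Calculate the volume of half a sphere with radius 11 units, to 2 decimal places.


Shape: hemisphere (half of a sphere)
Radius r = 11 units
Formula: V = (1/2) * (4/3) * pi * r^3 = (2/3) * pi * r^3
r^3 = 1331
(2/3) * 1331 = 887.333333
V = 887.333333 * pi
V = 2787.64
2787.64 units^3


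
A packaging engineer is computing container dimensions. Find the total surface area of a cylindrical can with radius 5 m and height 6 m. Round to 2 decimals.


Shape: closed cylinder
Radius r = 5 m, Height h = 6 m
Formula: SA = 2*pi*r^2 + 2*pi*r*h = 2*pi*r*(r + h)
r + h = 11
2 * r * (r + h) = 2 * 5 * 11 = 110
SA = 110 * pi
SA = 345.58
345.58 m^2


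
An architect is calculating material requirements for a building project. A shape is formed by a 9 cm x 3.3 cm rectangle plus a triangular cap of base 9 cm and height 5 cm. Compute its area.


Composite shape: rectangle + triangle
Rectangle area = 9 * 3.3 = 29.7
Triangle area = 0.5 * 9 * 5 = 22.5
Total = 29.7 + 22.5
Total = 52.2
52.2 cm^2


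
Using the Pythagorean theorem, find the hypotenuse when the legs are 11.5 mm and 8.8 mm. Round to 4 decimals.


Shape: right triangle
Legs a = 11.5 mm, b = 8.8 mm
Formula: c = sqrt(a^2 + b^2)
a^2 = 132.25, b^2 = 77.44
a^2 + b^2 = 209.69
c = sqrt(209.69)
c = 14.4807
14.4807 mm


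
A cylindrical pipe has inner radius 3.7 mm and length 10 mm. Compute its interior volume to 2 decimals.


Shape: cylinder
Radius r = 3.7 mm, Height h = 10 mm
Formula: V = pi * r^2 * h
r^2 = 13.69
V = pi * 13.69 * 10
V = 136.9 * pi
V = 430.08
430.08 mm^3


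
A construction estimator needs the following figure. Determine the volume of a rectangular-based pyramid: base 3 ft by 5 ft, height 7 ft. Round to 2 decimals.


Shape: rectangular pyramid
Base: 3 ft x 5 ft, Height h = 7 ft
Formula: V = (1/3) * base_area * h
base_area = 3 * 5 = 15
base_area * h = 15 * 7 = 105
V = 105 / 3
V = 35
35 ft^3


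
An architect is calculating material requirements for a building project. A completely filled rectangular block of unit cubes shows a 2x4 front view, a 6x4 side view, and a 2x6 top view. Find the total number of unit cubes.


Orthographic views of a solid rectangular block:
Front view 2 x 4 -> length = 2, height = 4
Side view 6 x 4 -> width = 6, height = 4 (consistent)
Top view 2 x 6 -> confirms length = 2, width = 6
The block is 2 x 6 x 4.
Total unit cubes = 2 * 6 * 4 = 48
48 unit cubes


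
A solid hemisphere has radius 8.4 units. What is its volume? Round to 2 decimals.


Shape: hemisphere (half of a sphere)
Radius r = 8.4 units
Formula: V = (1/2) * (4/3) * pi * r^3 = (2/3) * pi * r^3
r^3 = 592.704
(2/3) * 592.704 = 395.136
V = 395.136 * pi
V = 1241.36
1241.36 units^3


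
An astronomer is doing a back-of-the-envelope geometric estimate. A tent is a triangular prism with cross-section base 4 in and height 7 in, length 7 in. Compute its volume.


Shape: triangular prism
Triangle base = 4 in, triangle height = 7 in, prism length L = 7 in
Formula: V = (1/2 * b * h_tri) * L
Cross-section area = 0.5 * 4 * 7 = 14
V = 14 * 7
V = 98
98 in^3


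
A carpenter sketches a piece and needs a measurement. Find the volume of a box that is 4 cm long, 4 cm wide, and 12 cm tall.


Shape: rectangular prism
l = 4 cm, w = 4 cm, h = 12 cm
Formula: V = l * w * h
V = 4 * 4 * 12
V = 16 * 12
V = 192
192 cm^3


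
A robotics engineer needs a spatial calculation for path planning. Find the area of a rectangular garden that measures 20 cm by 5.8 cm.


Shape: rectangle
Length l = 20 cm, Width w = 5.8 cm
Formula: A = l * w
A = 20 * 5.8
A = 116
116 cm^2


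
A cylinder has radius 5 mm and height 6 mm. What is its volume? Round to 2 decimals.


Shape: cylinder
Radius r = 5 mm, Height h = 6 mm
Formula: V = pi * r^2 * h
r^2 = 25
V = pi * 25 * 6
V = 150 * pi
V = 471.24
471.24 mm^3


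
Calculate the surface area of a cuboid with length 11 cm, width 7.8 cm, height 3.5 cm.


Shape: rectangular prism
l = 11 cm, w = 7.8 cm, h = 3.5 cm
Formula: SA = 2(lw + lh + wh)
lw = 85.8, lh = 38.5, wh = 27.3
lw + lh + wh = 151.6
SA = 2 * 151.6
SA = 303.2
303.2 cm^2


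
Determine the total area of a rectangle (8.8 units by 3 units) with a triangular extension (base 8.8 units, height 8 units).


Composite shape: rectangle + triangle
Rectangle area = 8.8 * 3 = 26.4
Triangle area = 0.5 * 8.8 * 8 = 35.2
Total = 26.4 + 35.2
Total = 61.6
61.6 units^2


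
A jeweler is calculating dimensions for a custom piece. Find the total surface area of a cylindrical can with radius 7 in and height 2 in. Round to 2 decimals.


Shape: closed cylinder
Radius r = 7 in, Height h = 2 in
Formula: SA = 2*pi*r^2 + 2*pi*r*h = 2*pi*r*(r + h)
r + h = 9
2 * r * (r + h) = 2 * 7 * 9 = 126
SA = 126 * pi
SA = 395.84
395.84 in^2


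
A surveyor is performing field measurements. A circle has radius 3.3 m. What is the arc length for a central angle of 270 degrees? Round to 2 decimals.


Shape: circular arc
Radius r = 3.3 m, Angle = 270 degrees
Formula: L = (angle/360) * 2 * pi * r
2 * pi * r = 6.6 * pi
L = (270/360) * 6.6 * pi
L = 4.95 * pi
L = 15.55
15.55 m


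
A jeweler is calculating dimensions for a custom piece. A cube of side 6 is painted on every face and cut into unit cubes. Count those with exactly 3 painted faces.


Large cube: 6 x 6 x 6, cut into unit cubes.
Cubes with 3 painted faces are at the corners. A cube always has 8 corners.
Count = 8
8 unit cubes


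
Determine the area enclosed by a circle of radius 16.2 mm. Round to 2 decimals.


Shape: circle
Radius r = 16.2 mm
Formula: A = pi * r^2
r^2 = 16.2^2 = 262.44
A = pi * 262.44
A = 824.48
824.48 mm^2


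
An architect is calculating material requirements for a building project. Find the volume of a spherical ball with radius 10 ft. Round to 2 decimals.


Shape: sphere
Radius r = 10 ft
Formula: V = (4/3) * pi * r^3
r^3 = 1000
(4/3) * 1000 = 1333.333333
V = 1333.333333 * pi
V = 4188.79
4188.79 ft^3


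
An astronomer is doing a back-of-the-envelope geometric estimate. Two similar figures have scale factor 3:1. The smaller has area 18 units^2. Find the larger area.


Linear scale factor k = 3
Original area = 18 units^2
Rule: under a linear scaling by k, areas scale by k^2.
k^2 = 3^2 = 9
New area = 18 * 9
New area = 162
162 units^2


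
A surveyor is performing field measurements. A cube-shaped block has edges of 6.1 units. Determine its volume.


Shape: cube
Side s = 6.1 units
Formula: V = s^3
V = 6.1 * 6.1 * 6.1
V = 37.21 * 6.1
V = 226.981
226.981 units^3


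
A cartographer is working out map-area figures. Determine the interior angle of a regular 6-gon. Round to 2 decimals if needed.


Shape: regular hexagon (6 sides)
Formula: interior angle = (n - 2) * 180 / n
(n - 2) = 4
(n - 2) * 180 = 720
angle = 720 / 6
angle = 120
120 degrees


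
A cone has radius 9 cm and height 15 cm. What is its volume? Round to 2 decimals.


Shape: cone
Radius r = 9 cm, Height h = 15 cm
Formula: V = (1/3) * pi * r^2 * h
r^2 = 81
pi * r^2 * h = pi * 81 * 15 = 1215 * pi
V = 1215 * pi / 3
V = 1272.35
1272.35 cm^3


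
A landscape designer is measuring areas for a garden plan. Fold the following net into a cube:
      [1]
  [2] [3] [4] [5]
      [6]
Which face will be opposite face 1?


Net: cross layout. Take square 3 as the base (bottom).
Fold the four squares in the horizontal row up around 3: 2 -> left, 4 -> right, 5 wraps to the top.
Fold 1 and 6 up from 3: 1 -> back, 6 -> front.
Opposite pairs are therefore: (1, 6), (2, 4), (3, 5).
Face 1 is opposite face 6.
face 6


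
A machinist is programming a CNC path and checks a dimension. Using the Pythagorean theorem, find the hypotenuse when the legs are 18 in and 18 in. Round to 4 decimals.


Shape: right triangle
Legs a = 18 in, b = 18 in
Formula: c = sqrt(a^2 + b^2)
a^2 = 324, b^2 = 324
a^2 + b^2 = 648
c = sqrt(648)
c = 25.4558
25.4558 in


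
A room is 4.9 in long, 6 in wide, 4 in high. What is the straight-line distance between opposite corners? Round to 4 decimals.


Shape: rectangular box (space diagonal)
l = 4.9 in, w = 6 in, h = 4 in
Visualize: the diagonal of the base, then a right triangle with that diagonal and the height.
Formula: d = sqrt(l^2 + w^2 + h^2)
l^2 + w^2 + h^2 = 24.01 + 36 + 16 = 76.01
d = sqrt(76.01)
d = 8.7184
8.7184 in


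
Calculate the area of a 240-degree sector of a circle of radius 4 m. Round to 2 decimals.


Shape: circular sector
Radius r = 4 m, Angle = 240 degrees
Formula: A = (angle/360) * pi * r^2
r^2 = 16
Fraction of circle = 240/360
A = (240/360) * pi * 16
A = 10.666667 * pi
A = 33.51
33.51 m^2


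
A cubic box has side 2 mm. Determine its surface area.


Shape: cube
Side s = 2 mm
A cube has 6 square faces.
Formula: SA = 6 * s^2
s^2 = 4
SA = 6 * 4
SA = 24
24 mm^2


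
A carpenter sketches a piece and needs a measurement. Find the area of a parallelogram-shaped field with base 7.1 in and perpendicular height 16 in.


Shape: parallelogram
Base b = 7.1 in, Height h = 16 in
Formula: A = b * h
A = 7.1 * 16
A = 113.6
113.6 in^2


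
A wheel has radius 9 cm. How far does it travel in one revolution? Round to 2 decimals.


Shape: circle
Radius r = 9 cm
Formula: C = 2 * pi * r
C = 2 * pi * 9
C = 18 * pi
C = 56.55
56.55 cm


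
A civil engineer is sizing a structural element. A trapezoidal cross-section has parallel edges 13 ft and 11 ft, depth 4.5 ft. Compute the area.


Shape: trapezoid
Parallel sides a = 13 ft, b = 11 ft; Height h = 4.5 ft
Formula: A = (a + b) * h / 2
a + b = 13 + 11 = 24
A = 24 * 4.5 / 2
A = 108 / 2
A = 54
54 ft^2


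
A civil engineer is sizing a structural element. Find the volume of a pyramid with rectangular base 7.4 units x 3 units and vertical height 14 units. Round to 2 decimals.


Shape: rectangular pyramid
Base: 7.4 units x 3 units, Height h = 14 units
Formula: V = (1/3) * base_area * h
base_area = 7.4 * 3 = 22.2
base_area * h = 22.2 * 14 = 310.8
V = 310.8 / 3
V = 103.6
103.6 units^3


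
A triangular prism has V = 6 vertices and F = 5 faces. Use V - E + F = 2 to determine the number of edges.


Polyhedron: triangular prism
Euler's formula for convex polyhedra: V - E + F = 2
Given: V = 6 vertices and F = 5 faces
Solve for E:
E = V + F - 2 = 6 + 5 - 2 = 9
9 edges


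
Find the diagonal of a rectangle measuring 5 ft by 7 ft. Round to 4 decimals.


Shape: rectangle (diagonal via Pythagoras)
Sides: 5 ft and 7 ft
Formula: d = sqrt(l^2 + w^2)
l^2 = 25, w^2 = 49
l^2 + w^2 = 74
d = sqrt(74)
d = 8.6023
8.6023 ft


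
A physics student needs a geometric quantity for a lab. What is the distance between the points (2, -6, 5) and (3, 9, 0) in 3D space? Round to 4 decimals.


3D distance between two points
P1 = (2, -6, 5), P2 = (3, 9, 0)
Formula: d = sqrt((x2-x1)^2 + (y2-y1)^2 + (z2-z1)^2)
dx = 3 - 2 = 1
dy = 9 - -6 = 15
dz = 0 - 5 = -5
dx^2 + dy^2 + dz^2 = 1 + 225 + 25 = 251
d = sqrt(251)
d = 15.843
15.843 units


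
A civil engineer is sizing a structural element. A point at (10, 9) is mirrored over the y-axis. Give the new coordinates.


Transformation: reflection
Original point: (10, 9)
Rule for reflection over the y-axis: (x, y) -> (-x, y)
Apply: (10, 9) -> (-10, 9)
(-10, 9)


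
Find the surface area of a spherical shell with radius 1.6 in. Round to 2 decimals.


Shape: sphere
Radius r = 1.6 in
Formula: SA = 4 * pi * r^2
r^2 = 2.56
SA = 4 * pi * 2.56
SA = 10.24 * pi
SA = 32.17
32.17 in^2


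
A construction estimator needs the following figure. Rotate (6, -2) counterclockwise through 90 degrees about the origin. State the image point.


Transformation: rotation about the origin
Original point: (6, -2)
Rule for 90 deg counterclockwise: (x, y) -> (-y, x)
Apply: (6, -2) -> (2, 6)
(2, 6)


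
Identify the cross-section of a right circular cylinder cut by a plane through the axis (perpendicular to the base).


Solid: right circular cylinder
Cutting plane: through the axis (perpendicular to the base)
Visualize the intersection of the plane with the solid's surface.
The boundary of the cut region is a rectangle.
rectangle


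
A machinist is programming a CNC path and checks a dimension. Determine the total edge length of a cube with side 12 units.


Shape: cube
Side s = 12 units
A cube has 12 edges, all equal.
Formula: total edge length = 12 * s
Total = 12 * 12
Total = 144
144 units


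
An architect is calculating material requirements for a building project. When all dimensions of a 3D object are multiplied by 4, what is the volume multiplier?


Linear scale factor k = 4
Rule: under a linear scaling by k, volumes scale by k^3.
k^3 = 4 * 4 * 4
k^3 = 16 * 4
k^3 = 64
Volume scales by a factor of 64.
64 (dimensionless)


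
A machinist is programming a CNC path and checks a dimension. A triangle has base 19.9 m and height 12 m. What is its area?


Shape: triangle
Base b = 19.9 m, Height h = 12 m
Formula: A = (1/2) * b * h
A = 0.5 * 19.9 * 12
A = 0.5 * 238.8
A = 119.4
119.4 m^2


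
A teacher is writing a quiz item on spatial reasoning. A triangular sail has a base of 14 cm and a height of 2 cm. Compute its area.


Shape: triangle
Base b = 14 cm, Height h = 2 cm
Formula: A = (1/2) * b * h
A = 0.5 * 14 * 2
A = 0.5 * 28
A = 14
14 cm^2


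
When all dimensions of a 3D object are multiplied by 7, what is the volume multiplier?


Linear scale factor k = 7
Rule: under a linear scaling by k, volumes scale by k^3.
k^3 = 7 * 7 * 7
k^3 = 49 * 7
k^3 = 343
Volume scales by a factor of 343.
343 (dimensionless)


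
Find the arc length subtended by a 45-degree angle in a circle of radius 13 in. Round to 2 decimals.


Shape: circular arc
Radius r = 13 in, Angle = 45 degrees
Formula: L = (angle/360) * 2 * pi * r
2 * pi * r = 26 * pi
L = (45/360) * 26 * pi
L = 3.25 * pi
L = 10.21
10.21 in


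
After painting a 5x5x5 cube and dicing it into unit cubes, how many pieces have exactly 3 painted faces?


Large cube: 5 x 5 x 5, cut into unit cubes.
Cubes with 3 painted faces are at the corners. A cube always has 8 corners.
Count = 8
8 unit cubes


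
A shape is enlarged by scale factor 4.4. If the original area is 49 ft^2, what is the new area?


Linear scale factor k = 4.4
Original area = 49 ft^2
Rule: under a linear scaling by k, areas scale by k^2.
k^2 = 4.4^2 = 19.36
New area = 49 * 19.36
New area = 948.64
948.64 ft^2


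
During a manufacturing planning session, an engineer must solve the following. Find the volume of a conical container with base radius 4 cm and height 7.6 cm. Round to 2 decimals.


Shape: cone
Radius r = 4 cm, Height h = 7.6 cm
Formula: V = (1/3) * pi * r^2 * h
r^2 = 16
pi * r^2 * h = pi * 16 * 7.6 = 121.6 * pi
V = 121.6 * pi / 3
V = 127.34
127.34 cm^3


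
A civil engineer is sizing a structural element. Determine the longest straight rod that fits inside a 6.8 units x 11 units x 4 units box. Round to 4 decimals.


Shape: rectangular box (space diagonal)
l = 6.8 units, w = 11 units, h = 4 units
Visualize: the diagonal of the base, then a right triangle with that diagonal and the height.
Formula: d = sqrt(l^2 + w^2 + h^2)
l^2 + w^2 + h^2 = 46.24 + 121 + 16 = 183.24
d = sqrt(183.24)
d = 13.5366
13.5366 units


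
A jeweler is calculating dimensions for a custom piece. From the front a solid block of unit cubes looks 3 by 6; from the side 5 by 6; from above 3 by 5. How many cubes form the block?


Orthographic views of a solid rectangular block:
Front view 3 x 6 -> length = 3, height = 6
Side view 5 x 6 -> width = 5, height = 6 (consistent)
Top view 3 x 5 -> confirms length = 3, width = 5
The block is 3 x 5 x 6.
Total unit cubes = 3 * 5 * 6 = 90
90 unit cubes


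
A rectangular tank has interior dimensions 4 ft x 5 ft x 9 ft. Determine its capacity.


Shape: rectangular prism
l = 4 ft, w = 5 ft, h = 9 ft
Formula: V = l * w * h
V = 4 * 5 * 9
V = 20 * 9
V = 180
180 ft^3


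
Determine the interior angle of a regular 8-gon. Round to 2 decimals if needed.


Shape: regular octagon (8 sides)
Formula: interior angle = (n - 2) * 180 / n
(n - 2) = 6
(n - 2) * 180 = 1080
angle = 1080 / 8
angle = 135
135 degrees


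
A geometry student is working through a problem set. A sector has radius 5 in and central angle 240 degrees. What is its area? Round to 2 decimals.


Shape: circular sector
Radius r = 5 in, Angle = 240 degrees
Formula: A = (angle/360) * pi * r^2
r^2 = 25
Fraction of circle = 240/360
A = (240/360) * pi * 25
A = 16.666667 * pi
A = 52.36
52.36 in^2


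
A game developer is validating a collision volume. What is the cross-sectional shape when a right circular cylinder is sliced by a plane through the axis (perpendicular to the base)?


Solid: right circular cylinder
Cutting plane: through the axis (perpendicular to the base)
Visualize the intersection of the plane with the solid's surface.
The boundary of the cut region is a rectangle.
rectangle


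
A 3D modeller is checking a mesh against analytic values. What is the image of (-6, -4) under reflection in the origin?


Transformation: reflection
Original point: (-6, -4)
Rule for reflection through the origin: (x, y) -> (-x, -y)
Apply: (-6, -4) -> (6, 4)
(6, 4)


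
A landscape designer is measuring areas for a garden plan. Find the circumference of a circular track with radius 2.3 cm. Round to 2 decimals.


Shape: circle
Radius r = 2.3 cm
Formula: C = 2 * pi * r
C = 2 * pi * 2.3
C = 4.6 * pi
C = 14.45
14.45 cm


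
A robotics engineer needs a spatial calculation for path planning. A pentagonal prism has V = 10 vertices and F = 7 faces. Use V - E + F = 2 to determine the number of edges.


Polyhedron: pentagonal prism
Euler's formula for convex polyhedra: V - E + F = 2
Given: V = 10 vertices and F = 7 faces
Solve for E:
E = V + F - 2 = 10 + 7 - 2 = 15
15 edges


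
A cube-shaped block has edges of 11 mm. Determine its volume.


Shape: cube
Side s = 11 mm
Formula: V = s^3
V = 11 * 11 * 11
V = 121 * 11
V = 1331
1331 mm^3


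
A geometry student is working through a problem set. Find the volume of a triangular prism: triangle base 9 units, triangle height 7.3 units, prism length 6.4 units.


Shape: triangular prism
Triangle base = 9 units, triangle height = 7.3 units, prism length L = 6.4 units
Formula: V = (1/2 * b * h_tri) * L
Cross-section area = 0.5 * 9 * 7.3 = 32.85
V = 32.85 * 6.4
V = 210.24
210.24 units^3


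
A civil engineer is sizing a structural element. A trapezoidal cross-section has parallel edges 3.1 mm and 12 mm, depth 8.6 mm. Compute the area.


Shape: trapezoid
Parallel sides a = 3.1 mm, b = 12 mm; Height h = 8.6 mm
Formula: A = (a + b) * h / 2
a + b = 3.1 + 12 = 15.1
A = 15.1 * 8.6 / 2
A = 129.86 / 2
A = 64.93
64.93 mm^2


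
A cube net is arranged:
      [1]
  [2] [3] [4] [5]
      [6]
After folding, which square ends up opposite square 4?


Net: cross layout. Take square 3 as the base (bottom).
Fold the four squares in the horizontal row up around 3: 2 -> left, 4 -> right, 5 wraps to the top.
Fold 1 and 6 up from 3: 1 -> back, 6 -> front.
Opposite pairs are therefore: (1, 6), (2, 4), (3, 5).
Face 4 is opposite face 2.
face 2


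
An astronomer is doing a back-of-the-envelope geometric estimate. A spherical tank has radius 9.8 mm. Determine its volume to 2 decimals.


Shape: sphere
Radius r = 9.8 mm
Formula: V = (4/3) * pi * r^3
r^3 = 941.192
(4/3) * 941.192 = 1254.922667
V = 1254.922667 * pi
V = 3942.46
3942.46 mm^3


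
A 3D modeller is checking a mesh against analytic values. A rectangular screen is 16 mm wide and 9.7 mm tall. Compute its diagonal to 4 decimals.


Shape: rectangle (diagonal via Pythagoras)
Sides: 16 mm and 9.7 mm
Formula: d = sqrt(l^2 + w^2)
l^2 = 256, w^2 = 94.09
l^2 + w^2 = 350.09
d = sqrt(350.09)
d = 18.7107
18.7107 mm


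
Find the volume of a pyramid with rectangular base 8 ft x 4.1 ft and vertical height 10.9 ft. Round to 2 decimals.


Shape: rectangular pyramid
Base: 8 ft x 4.1 ft, Height h = 10.9 ft
Formula: V = (1/3) * base_area * h
base_area = 8 * 4.1 = 32.8
base_area * h = 32.8 * 10.9 = 357.52
V = 357.52 / 3
V = 119.17
119.17 ft^3


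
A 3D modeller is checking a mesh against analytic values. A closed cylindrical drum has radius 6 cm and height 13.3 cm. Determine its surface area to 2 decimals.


Shape: closed cylinder
Radius r = 6 cm, Height h = 13.3 cm
Formula: SA = 2*pi*r^2 + 2*pi*r*h = 2*pi*r*(r + h)
r + h = 19.3
2 * r * (r + h) = 2 * 6 * 19.3 = 231.6
SA = 231.6 * pi
SA = 727.59
727.59 cm^2


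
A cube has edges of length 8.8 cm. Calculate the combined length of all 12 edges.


Shape: cube
Side s = 8.8 cm
A cube has 12 edges, all equal.
Formula: total edge length = 12 * s
Total = 12 * 8.8
Total = 105.6
105.6 cm


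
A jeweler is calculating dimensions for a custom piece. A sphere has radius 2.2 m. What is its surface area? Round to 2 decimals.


Shape: sphere
Radius r = 2.2 m
Formula: SA = 4 * pi * r^2
r^2 = 4.84
SA = 4 * pi * 4.84
SA = 19.36 * pi
SA = 60.82
60.82 m^2


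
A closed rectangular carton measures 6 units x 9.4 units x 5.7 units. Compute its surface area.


Shape: rectangular prism
l = 6 units, w = 9.4 units, h = 5.7 units
Formula: SA = 2(lw + lh + wh)
lw = 56.4, lh = 34.2, wh = 53.58
lw + lh + wh = 144.18
SA = 2 * 144.18
SA = 288.36
288.36 units^2


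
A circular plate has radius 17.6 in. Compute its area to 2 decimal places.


Shape: circle
Radius r = 17.6 in
Formula: A = pi * r^2
r^2 = 17.6^2 = 309.76
A = pi * 309.76
A = 973.14
973.14 in^2


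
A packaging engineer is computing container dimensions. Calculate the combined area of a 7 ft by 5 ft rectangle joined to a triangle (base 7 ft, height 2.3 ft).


Composite shape: rectangle + triangle
Rectangle area = 7 * 5 = 35
Triangle area = 0.5 * 7 * 2.3 = 8.05
Total = 35 + 8.05
Total = 43.05
43.05 ft^2


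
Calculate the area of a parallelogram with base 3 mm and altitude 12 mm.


Shape: parallelogram
Base b = 3 mm, Height h = 12 mm
Formula: A = b * h
A = 3 * 12
A = 36
36 mm^2


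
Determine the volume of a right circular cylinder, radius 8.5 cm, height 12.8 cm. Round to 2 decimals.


Shape: cylinder
Radius r = 8.5 cm, Height h = 12.8 cm
Formula: V = pi * r^2 * h
r^2 = 72.25
V = pi * 72.25 * 12.8
V = 924.8 * pi
V = 2905.34
2905.34 cm^3


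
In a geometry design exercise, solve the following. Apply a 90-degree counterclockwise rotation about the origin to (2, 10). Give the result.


Transformation: rotation about the origin
Original point: (2, 10)
Rule for 90 deg counterclockwise: (x, y) -> (-y, x)
Apply: (2, 10) -> (-10, 2)
(-10, 2)


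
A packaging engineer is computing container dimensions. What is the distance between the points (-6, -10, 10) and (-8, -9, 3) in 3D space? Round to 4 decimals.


3D distance between two points
P1 = (-6, -10, 10), P2 = (-8, -9, 3)
Formula: d = sqrt((x2-x1)^2 + (y2-y1)^2 + (z2-z1)^2)
dx = -8 - -6 = -2
dy = -9 - -10 = 1
dz = 3 - 10 = -7
dx^2 + dy^2 + dz^2 = 4 + 1 + 49 = 54
d = sqrt(54)
d = 7.3485
7.3485 units


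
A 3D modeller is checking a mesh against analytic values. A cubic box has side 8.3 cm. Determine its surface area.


Shape: cube
Side s = 8.3 cm
A cube has 6 square faces.
Formula: SA = 6 * s^2
s^2 = 68.89
SA = 6 * 68.89
SA = 413.34
413.34 cm^2


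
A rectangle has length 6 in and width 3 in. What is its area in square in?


Shape: rectangle
Length l = 6 in, Width w = 3 in
Formula: A = l * w
A = 6 * 3
A = 18
18 in^2


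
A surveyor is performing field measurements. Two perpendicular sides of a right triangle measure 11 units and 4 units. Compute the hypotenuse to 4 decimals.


Shape: right triangle
Legs a = 11 units, b = 4 units
Formula: c = sqrt(a^2 + b^2)
a^2 = 121, b^2 = 16
a^2 + b^2 = 137
c = sqrt(137)
c = 11.7047
11.7047 units


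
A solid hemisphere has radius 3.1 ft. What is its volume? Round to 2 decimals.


Shape: hemisphere (half of a sphere)
Radius r = 3.1 ft
Formula: V = (1/2) * (4/3) * pi * r^3 = (2/3) * pi * r^3
r^3 = 29.791
(2/3) * 29.791 = 19.860667
V = 19.860667 * pi
V = 62.39
62.39 ft^3


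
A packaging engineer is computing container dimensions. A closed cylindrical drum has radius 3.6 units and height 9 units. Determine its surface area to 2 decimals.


Shape: closed cylinder
Radius r = 3.6 units, Height h = 9 units
Formula: SA = 2*pi*r^2 + 2*pi*r*h = 2*pi*r*(r + h)
r + h = 12.6
2 * r * (r + h) = 2 * 3.6 * 12.6 = 90.72
SA = 90.72 * pi
SA = 285.01
285.01 units^2


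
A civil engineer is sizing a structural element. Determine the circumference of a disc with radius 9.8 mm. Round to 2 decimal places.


Shape: circle
Radius r = 9.8 mm
Formula: C = 2 * pi * r
C = 2 * pi * 9.8
C = 19.6 * pi
C = 61.58
61.58 mm


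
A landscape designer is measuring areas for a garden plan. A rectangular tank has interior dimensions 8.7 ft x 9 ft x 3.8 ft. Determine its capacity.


Shape: rectangular prism
l = 8.7 ft, w = 9 ft, h = 3.8 ft
Formula: V = l * w * h
V = 8.7 * 9 * 3.8
V = 78.3 * 3.8
V = 297.54
297.54 ft^3


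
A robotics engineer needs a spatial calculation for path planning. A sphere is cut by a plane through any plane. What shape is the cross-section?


Solid: sphere
Cutting plane: through any plane
Visualize the intersection of the plane with the solid's surface.
The boundary of the cut region is a circle.
circle


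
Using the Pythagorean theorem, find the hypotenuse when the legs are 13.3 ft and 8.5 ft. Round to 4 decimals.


Shape: right triangle
Legs a = 13.3 ft, b = 8.5 ft
Formula: c = sqrt(a^2 + b^2)
a^2 = 176.89, b^2 = 72.25
a^2 + b^2 = 249.14
c = sqrt(249.14)
c = 15.7842
15.7842 ft


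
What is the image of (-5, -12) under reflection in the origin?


Transformation: reflection
Original point: (-5, -12)
Rule for reflection through the origin: (x, y) -> (-x, -y)
Apply: (-5, -12) -> (5, 12)
(5, 12)


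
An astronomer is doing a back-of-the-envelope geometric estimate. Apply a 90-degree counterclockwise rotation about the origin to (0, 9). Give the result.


Transformation: rotation about the origin
Original point: (0, 9)
Rule for 90 deg counterclockwise: (x, y) -> (-y, x)
Apply: (0, 9) -> (-9, 0)
(-9, 0)


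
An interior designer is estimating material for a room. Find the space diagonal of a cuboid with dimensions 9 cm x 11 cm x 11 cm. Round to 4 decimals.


Shape: rectangular box (space diagonal)
l = 9 cm, w = 11 cm, h = 11 cm
Visualize: the diagonal of the base, then a right triangle with that diagonal and the height.
Formula: d = sqrt(l^2 + w^2 + h^2)
l^2 + w^2 + h^2 = 81 + 121 + 121 = 323
d = sqrt(323)
d = 17.9722
17.9722 cm


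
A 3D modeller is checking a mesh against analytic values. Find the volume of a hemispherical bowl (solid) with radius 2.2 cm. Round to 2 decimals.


Shape: hemisphere (half of a sphere)
Radius r = 2.2 cm
Formula: V = (1/2) * (4/3) * pi * r^3 = (2/3) * pi * r^3
r^3 = 10.648
(2/3) * 10.648 = 7.098667
V = 7.098667 * pi
V = 22.3
22.3 cm^3


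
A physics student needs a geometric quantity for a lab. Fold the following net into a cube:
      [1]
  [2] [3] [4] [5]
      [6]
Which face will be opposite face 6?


Net: cross layout. Take square 3 as the base (bottom).
Fold the four squares in the horizontal row up around 3: 2 -> left, 4 -> right, 5 wraps to the top.
Fold 1 and 6 up from 3: 1 -> back, 6 -> front.
Opposite pairs are therefore: (1, 6), (2, 4), (3, 5).
Face 6 is opposite face 1.
face 1


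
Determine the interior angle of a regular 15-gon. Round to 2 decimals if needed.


Shape: regular pentadecagon (15 sides)
Formula: interior angle = (n - 2) * 180 / n
(n - 2) = 13
(n - 2) * 180 = 2340
angle = 2340 / 15
angle = 156
156 degrees


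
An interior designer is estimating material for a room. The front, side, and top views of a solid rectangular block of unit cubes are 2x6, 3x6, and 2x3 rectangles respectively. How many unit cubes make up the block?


Orthographic views of a solid rectangular block:
Front view 2 x 6 -> length = 2, height = 6
Side view 3 x 6 -> width = 3, height = 6 (consistent)
Top view 2 x 3 -> confirms length = 2, width = 3
The block is 2 x 3 x 6.
Total unit cubes = 2 * 3 * 6 = 36
36 unit cubes


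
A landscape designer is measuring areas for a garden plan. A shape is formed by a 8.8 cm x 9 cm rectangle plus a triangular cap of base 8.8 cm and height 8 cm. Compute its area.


Composite shape: rectangle + triangle
Rectangle area = 8.8 * 9 = 79.2
Triangle area = 0.5 * 8.8 * 8 = 35.2
Total = 79.2 + 35.2
Total = 114.4
114.4 cm^2


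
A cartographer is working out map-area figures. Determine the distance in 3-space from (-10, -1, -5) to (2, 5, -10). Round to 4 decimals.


3D distance between two points
P1 = (-10, -1, -5), P2 = (2, 5, -10)
Formula: d = sqrt((x2-x1)^2 + (y2-y1)^2 + (z2-z1)^2)
dx = 2 - -10 = 12
dy = 5 - -1 = 6
dz = -10 - -5 = -5
dx^2 + dy^2 + dz^2 = 144 + 36 + 25 = 205
d = sqrt(205)
d = 14.3178
14.3178 units


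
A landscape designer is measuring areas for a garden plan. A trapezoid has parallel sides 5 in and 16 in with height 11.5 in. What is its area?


Shape: trapezoid
Parallel sides a = 5 in, b = 16 in; Height h = 11.5 in
Formula: A = (a + b) * h / 2
a + b = 5 + 16 = 21
A = 21 * 11.5 / 2
A = 241.5 / 2
A = 120.75
120.75 in^2


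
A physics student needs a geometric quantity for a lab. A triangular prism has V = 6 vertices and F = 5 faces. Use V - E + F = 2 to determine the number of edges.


Polyhedron: triangular prism
Euler's formula for convex polyhedra: V - E + F = 2
Given: V = 6 vertices and F = 5 faces
Solve for E:
E = V + F - 2 = 6 + 5 - 2 = 9
9 edges


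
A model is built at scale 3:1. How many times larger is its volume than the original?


Linear scale factor k = 3
Rule: under a linear scaling by k, volumes scale by k^3.
k^3 = 3 * 3 * 3
k^3 = 9 * 3
k^3 = 27
Volume scales by a factor of 27.
27 (dimensionless)


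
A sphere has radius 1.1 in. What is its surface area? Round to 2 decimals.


Shape: sphere
Radius r = 1.1 in
Formula: SA = 4 * pi * r^2
r^2 = 1.21
SA = 4 * pi * 1.21
SA = 4.84 * pi
SA = 15.21
15.21 in^2


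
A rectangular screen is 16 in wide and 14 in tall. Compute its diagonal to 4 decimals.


Shape: rectangle (diagonal via Pythagoras)
Sides: 16 in and 14 in
Formula: d = sqrt(l^2 + w^2)
l^2 = 256, w^2 = 196
l^2 + w^2 = 452
d = sqrt(452)
d = 21.2603
21.2603 in


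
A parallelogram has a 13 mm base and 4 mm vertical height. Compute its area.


Shape: parallelogram
Base b = 13 mm, Height h = 4 mm
Formula: A = b * h
A = 13 * 4
A = 52
52 mm^2


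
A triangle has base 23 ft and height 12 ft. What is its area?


Shape: triangle
Base b = 23 ft, Height h = 12 ft
Formula: A = (1/2) * b * h
A = 0.5 * 23 * 12
A = 0.5 * 276
A = 138
138 ft^2


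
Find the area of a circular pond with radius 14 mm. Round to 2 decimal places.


Shape: circle
Radius r = 14 mm
Formula: A = pi * r^2
r^2 = 14^2 = 196
A = pi * 196
A = 615.75
615.75 mm^2


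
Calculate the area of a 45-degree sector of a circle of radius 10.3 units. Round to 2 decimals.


Shape: circular sector
Radius r = 10.3 units, Angle = 45 degrees
Formula: A = (angle/360) * pi * r^2
r^2 = 106.09
Fraction of circle = 45/360
A = (45/360) * pi * 106.09
A = 13.26125 * pi
A = 41.66
41.66 units^2


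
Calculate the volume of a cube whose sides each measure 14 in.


Shape: cube
Side s = 14 in
Formula: V = s^3
V = 14 * 14 * 14
V = 196 * 14
V = 2744
2744 in^3


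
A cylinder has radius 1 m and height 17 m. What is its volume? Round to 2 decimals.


Shape: cylinder
Radius r = 1 m, Height h = 17 m
Formula: V = pi * r^2 * h
r^2 = 1
V = pi * 1 * 17
V = 17 * pi
V = 53.41
53.41 m^3


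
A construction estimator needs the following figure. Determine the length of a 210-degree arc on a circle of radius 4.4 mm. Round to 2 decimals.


Shape: circular arc
Radius r = 4.4 mm, Angle = 210 degrees
Formula: L = (angle/360) * 2 * pi * r
2 * pi * r = 8.8 * pi
L = (210/360) * 8.8 * pi
L = 5.133333 * pi
L = 16.13
16.13 mm


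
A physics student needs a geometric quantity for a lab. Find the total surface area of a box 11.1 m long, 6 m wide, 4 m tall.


Shape: rectangular prism
l = 11.1 m, w = 6 m, h = 4 m
Formula: SA = 2(lw + lh + wh)
lw = 66.6, lh = 44.4, wh = 24
lw + lh + wh = 135
SA = 2 * 135
SA = 270
270 m^2


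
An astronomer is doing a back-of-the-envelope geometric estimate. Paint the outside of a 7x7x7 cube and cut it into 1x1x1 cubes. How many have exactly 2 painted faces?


Large cube: 7 x 7 x 7, cut into unit cubes.
n = 7, so n - 2 = 5
Cubes with 2 painted faces lie along the edges, excluding corners.
A cube has 12 edges; each contributes (n - 2) = 5 such cubes.
Count = 12 * 5 = 60
60 unit cubes


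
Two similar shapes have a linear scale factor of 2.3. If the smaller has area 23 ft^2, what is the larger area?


Linear scale factor k = 2.3
Original area = 23 ft^2
Rule: under a linear scaling by k, areas scale by k^2.
k^2 = 2.3^2 = 5.29
New area = 23 * 5.29
New area = 121.67
121.67 ft^2


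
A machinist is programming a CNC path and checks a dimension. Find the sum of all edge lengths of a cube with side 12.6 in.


Shape: cube
Side s = 12.6 in
A cube has 12 edges, all equal.
Formula: total edge length = 12 * s
Total = 12 * 12.6
Total = 151.2
151.2 in
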